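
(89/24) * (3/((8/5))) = 6.95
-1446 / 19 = -76.11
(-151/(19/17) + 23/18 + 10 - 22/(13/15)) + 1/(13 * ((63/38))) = -515815/3458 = -149.17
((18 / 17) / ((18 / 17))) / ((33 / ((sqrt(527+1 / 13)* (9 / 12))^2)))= 5139 / 572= 8.98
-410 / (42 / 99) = -6765 / 7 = -966.43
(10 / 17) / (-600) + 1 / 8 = 253 / 2040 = 0.12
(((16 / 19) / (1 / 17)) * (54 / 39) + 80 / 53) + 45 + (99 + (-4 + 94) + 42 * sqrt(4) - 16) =4232730 / 13091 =323.33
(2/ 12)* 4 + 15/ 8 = 61/ 24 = 2.54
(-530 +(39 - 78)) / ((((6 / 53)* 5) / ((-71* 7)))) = 499600.97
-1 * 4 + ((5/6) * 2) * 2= -2/3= -0.67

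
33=33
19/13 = 1.46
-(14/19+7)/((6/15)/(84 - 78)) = -2205/19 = -116.05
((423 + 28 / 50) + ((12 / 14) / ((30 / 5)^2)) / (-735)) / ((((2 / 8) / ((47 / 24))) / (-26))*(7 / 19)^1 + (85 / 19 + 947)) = 0.45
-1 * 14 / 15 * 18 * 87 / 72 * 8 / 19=-812 / 95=-8.55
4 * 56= 224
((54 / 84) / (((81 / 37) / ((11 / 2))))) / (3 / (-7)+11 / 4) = 407 / 585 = 0.70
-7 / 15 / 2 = -7 / 30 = -0.23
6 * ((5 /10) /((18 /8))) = 4 /3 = 1.33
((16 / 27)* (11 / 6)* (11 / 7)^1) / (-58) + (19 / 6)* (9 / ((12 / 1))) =308545 / 131544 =2.35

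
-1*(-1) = 1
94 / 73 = 1.29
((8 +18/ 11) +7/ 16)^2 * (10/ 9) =1746405/ 15488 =112.76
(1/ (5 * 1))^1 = 1/ 5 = 0.20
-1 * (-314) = 314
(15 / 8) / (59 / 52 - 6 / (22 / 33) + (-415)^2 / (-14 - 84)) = -3185 / 2998594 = -0.00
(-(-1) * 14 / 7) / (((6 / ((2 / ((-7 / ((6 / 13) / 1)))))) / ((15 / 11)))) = -60 / 1001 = -0.06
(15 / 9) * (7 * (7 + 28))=1225 / 3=408.33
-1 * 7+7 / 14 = -13 / 2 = -6.50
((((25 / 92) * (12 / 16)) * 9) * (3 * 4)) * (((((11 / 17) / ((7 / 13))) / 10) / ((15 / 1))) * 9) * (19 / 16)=1.88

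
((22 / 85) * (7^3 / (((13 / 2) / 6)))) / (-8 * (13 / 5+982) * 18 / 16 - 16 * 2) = -90552 / 9827207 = -0.01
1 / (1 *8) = 1 / 8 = 0.12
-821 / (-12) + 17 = 1025 / 12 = 85.42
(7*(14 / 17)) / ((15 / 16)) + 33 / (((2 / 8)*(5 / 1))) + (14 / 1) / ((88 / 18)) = 39733 / 1122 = 35.41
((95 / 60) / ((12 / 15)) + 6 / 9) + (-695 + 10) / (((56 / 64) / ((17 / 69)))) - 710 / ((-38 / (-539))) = -1506646307 / 146832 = -10261.02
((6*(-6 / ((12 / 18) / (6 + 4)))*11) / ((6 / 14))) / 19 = -13860 / 19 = -729.47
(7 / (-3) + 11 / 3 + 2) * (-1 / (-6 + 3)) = 10 / 9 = 1.11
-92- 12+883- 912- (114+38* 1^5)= -285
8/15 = 0.53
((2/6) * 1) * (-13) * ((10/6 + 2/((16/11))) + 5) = -2509/72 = -34.85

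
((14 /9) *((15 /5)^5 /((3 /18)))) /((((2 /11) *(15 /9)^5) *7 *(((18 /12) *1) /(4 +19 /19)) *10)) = 144342 /3125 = 46.19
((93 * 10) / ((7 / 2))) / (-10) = -186 / 7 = -26.57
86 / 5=17.20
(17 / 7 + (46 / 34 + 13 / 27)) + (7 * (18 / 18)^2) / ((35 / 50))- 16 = -5581 / 3213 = -1.74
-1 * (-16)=16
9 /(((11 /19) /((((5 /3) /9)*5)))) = 475 /33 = 14.39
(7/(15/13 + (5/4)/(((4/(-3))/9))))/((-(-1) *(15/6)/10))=-5824/1515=-3.84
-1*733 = -733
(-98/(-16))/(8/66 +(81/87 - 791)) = -46893/6047840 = -0.01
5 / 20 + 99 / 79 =475 / 316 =1.50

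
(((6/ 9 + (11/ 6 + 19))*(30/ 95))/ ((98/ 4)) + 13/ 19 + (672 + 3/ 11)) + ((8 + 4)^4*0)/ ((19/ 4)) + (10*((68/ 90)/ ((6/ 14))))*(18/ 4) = 23121128/ 30723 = 752.57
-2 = -2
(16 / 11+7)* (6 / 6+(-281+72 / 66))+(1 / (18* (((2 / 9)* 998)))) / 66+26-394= -2726.05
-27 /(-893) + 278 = 248281 /893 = 278.03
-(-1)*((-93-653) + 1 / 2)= -1491 / 2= -745.50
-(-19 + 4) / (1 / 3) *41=1845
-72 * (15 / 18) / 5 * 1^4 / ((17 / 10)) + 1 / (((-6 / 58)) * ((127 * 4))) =-183373 / 25908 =-7.08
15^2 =225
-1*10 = -10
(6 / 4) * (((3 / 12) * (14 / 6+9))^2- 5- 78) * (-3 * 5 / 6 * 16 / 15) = 2699 / 9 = 299.89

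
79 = 79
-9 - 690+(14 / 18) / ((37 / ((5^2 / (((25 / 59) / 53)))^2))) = 68214136 / 333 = 204847.26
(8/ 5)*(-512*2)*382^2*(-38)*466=21168309796864/ 5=4233661959372.80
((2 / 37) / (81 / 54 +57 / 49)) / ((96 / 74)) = 49 / 3132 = 0.02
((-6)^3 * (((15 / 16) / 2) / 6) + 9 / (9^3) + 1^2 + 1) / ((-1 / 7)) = 67417 / 648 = 104.04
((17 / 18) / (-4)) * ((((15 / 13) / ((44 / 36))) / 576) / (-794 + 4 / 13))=85 / 174332928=0.00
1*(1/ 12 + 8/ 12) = 3/ 4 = 0.75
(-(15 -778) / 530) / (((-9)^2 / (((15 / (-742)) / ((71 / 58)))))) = -3161 / 10769706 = -0.00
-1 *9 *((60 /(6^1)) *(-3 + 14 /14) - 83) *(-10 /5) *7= -12978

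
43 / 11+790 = 8733 / 11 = 793.91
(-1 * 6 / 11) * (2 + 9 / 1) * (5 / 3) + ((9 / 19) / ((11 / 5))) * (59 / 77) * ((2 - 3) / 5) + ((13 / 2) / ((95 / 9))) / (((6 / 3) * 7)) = -3215063 / 321860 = -9.99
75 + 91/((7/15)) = 270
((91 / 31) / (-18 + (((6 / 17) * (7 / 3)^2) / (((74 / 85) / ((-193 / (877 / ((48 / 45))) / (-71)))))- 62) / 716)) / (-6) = 16083379299 / 594573237877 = 0.03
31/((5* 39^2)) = 31/7605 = 0.00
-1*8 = -8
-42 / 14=-3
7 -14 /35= 33 /5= 6.60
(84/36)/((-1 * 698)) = -7/2094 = -0.00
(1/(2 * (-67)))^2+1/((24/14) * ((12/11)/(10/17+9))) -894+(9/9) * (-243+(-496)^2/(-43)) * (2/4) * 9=-13102424774791/472530096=-27728.23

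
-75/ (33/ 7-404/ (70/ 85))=525/ 3401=0.15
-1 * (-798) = 798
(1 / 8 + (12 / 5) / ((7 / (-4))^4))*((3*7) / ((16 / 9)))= 987687 / 219520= 4.50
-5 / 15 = -1 / 3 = -0.33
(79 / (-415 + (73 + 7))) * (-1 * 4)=316 / 335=0.94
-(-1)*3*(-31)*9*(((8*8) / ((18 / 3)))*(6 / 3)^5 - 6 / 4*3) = -563859 / 2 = -281929.50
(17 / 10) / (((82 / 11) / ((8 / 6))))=0.30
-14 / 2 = -7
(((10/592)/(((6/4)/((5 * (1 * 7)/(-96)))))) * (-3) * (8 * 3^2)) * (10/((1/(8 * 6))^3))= 36288000/37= 980756.76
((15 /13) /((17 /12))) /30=6 /221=0.03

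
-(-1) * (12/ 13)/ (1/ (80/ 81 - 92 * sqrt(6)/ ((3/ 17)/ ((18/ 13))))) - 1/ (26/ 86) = -112608 * sqrt(6)/ 169 - 841/ 351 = -1634.54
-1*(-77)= 77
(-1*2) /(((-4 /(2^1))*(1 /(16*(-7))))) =-112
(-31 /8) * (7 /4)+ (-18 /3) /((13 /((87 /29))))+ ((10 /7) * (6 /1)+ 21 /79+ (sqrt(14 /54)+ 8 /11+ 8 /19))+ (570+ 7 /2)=sqrt(21) /9+ 27661390131 /48080032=575.83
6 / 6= 1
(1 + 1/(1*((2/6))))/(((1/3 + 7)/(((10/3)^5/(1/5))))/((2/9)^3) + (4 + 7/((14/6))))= 0.55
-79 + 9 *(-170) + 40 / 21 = -33749 / 21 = -1607.10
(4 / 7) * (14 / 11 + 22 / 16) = 233 / 154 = 1.51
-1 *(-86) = 86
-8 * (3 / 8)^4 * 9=-1.42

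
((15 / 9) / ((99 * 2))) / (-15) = -1 / 1782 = -0.00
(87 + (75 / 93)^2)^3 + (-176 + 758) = 598145079277510 / 887503681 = 673963.49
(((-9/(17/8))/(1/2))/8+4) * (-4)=-200/17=-11.76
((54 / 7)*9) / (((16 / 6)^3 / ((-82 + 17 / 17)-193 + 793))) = 3405159 / 1792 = 1900.20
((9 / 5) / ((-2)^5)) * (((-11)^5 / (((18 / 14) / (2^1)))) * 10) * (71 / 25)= 400211.74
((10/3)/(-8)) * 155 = -775/12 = -64.58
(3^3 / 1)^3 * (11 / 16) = 216513 / 16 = 13532.06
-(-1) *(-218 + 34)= -184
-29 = -29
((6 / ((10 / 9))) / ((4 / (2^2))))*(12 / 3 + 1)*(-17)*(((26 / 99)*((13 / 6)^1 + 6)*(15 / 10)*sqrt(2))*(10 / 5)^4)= -33413.50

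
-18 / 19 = -0.95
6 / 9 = 2 / 3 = 0.67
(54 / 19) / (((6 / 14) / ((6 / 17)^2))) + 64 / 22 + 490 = 29822098 / 60401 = 493.74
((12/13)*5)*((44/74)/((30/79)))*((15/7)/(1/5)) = 260700/3367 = 77.43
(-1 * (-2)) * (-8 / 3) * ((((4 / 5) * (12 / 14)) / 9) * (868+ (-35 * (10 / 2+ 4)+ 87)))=-16384 / 63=-260.06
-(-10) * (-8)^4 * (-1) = -40960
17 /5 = 3.40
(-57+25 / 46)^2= 6744409 / 2116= 3187.34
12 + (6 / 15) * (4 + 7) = 82 / 5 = 16.40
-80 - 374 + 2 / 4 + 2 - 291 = -1485 / 2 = -742.50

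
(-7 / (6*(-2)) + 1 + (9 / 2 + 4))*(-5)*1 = -605 / 12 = -50.42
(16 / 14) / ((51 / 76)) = 608 / 357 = 1.70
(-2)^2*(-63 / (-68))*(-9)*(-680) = 22680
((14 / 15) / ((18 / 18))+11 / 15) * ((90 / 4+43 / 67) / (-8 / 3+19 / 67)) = -16.18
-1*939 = -939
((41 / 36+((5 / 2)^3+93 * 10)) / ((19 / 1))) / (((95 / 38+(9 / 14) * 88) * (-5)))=-0.17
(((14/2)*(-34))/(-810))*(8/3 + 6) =3094/1215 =2.55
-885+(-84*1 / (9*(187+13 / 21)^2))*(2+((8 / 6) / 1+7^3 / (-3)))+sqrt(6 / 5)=-3434482281 / 3880900+sqrt(30) / 5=-883.88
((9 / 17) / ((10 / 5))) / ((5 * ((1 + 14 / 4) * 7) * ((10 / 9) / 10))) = 9 / 595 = 0.02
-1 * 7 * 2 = -14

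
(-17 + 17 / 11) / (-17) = 10 / 11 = 0.91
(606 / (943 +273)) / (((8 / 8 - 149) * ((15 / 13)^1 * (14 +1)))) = -1313 / 6748800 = -0.00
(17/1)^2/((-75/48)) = -4624/25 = -184.96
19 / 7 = 2.71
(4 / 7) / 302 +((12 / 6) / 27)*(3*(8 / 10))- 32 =-1513534 / 47565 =-31.82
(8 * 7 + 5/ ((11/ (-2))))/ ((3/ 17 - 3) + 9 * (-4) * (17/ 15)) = -8585/ 6798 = -1.26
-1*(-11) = 11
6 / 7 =0.86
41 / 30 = 1.37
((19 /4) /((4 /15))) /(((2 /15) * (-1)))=-4275 /32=-133.59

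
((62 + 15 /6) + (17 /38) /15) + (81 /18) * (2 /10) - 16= 5635 /114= 49.43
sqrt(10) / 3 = 1.05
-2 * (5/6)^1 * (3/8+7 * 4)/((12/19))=-74.88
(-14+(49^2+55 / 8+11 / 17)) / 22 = 29605 / 272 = 108.84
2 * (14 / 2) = 14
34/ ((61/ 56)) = 31.21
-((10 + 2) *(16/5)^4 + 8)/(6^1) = -395716/1875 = -211.05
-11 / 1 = -11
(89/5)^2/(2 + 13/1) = 7921/375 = 21.12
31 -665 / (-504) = 2327 / 72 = 32.32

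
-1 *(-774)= 774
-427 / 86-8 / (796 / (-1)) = -4.96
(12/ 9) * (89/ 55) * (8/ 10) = 1424/ 825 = 1.73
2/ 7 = 0.29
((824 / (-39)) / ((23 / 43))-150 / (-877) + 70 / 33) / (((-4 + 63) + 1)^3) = -80494211 / 467281386000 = -0.00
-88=-88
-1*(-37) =37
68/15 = 4.53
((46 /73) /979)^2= 2116 /5107532089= 0.00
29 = 29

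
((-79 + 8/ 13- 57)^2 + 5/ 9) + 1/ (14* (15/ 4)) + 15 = 976573114/ 53235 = 18344.57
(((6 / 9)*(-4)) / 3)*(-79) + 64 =1208 / 9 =134.22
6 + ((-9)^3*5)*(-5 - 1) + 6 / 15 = 109382 / 5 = 21876.40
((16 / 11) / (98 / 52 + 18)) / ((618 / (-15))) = -1040 / 585761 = -0.00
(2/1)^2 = 4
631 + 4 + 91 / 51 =32476 / 51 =636.78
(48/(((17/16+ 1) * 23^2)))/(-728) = -0.00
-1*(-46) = 46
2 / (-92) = -1 / 46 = -0.02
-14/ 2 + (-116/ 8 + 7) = -29/ 2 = -14.50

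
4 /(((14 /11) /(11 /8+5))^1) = 561 /28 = 20.04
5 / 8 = 0.62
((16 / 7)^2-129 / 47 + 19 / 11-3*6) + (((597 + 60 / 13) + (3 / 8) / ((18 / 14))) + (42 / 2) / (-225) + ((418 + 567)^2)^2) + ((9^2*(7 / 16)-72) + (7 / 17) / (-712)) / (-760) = 85553673049105716591492017 / 90885319324800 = 941336551213.07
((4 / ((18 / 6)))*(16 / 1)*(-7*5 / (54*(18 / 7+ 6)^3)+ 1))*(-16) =-18643192 / 54675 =-340.98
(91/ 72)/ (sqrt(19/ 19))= 91/ 72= 1.26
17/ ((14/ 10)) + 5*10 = 62.14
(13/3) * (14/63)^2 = 52/243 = 0.21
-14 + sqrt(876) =-14 + 2*sqrt(219) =15.60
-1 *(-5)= 5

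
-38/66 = -19/33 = -0.58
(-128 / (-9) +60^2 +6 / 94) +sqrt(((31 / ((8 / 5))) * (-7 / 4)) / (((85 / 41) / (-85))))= sqrt(88970) / 8 +1528843 / 423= 3651.57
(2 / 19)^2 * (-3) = -0.03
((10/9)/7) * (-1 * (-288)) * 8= 365.71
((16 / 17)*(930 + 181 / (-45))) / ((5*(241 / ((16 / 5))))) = 10667264 / 4609125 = 2.31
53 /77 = 0.69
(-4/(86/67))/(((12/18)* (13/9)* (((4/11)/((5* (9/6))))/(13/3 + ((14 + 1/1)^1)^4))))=-1889012070/559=-3379270.25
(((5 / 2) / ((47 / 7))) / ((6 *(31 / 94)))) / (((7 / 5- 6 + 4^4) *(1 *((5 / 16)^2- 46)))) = -22400 / 1373703651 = -0.00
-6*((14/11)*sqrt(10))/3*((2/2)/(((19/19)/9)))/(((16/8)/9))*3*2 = -6804*sqrt(10)/11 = -1956.01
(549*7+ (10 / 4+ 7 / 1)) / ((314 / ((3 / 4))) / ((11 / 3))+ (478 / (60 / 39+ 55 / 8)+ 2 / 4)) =74160625 / 3301289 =22.46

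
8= 8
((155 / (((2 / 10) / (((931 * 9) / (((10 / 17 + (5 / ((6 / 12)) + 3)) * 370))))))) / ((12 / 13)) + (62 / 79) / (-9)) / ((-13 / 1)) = -3239053693 / 30095208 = -107.63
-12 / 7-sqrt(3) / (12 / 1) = -12 / 7-sqrt(3) / 12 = -1.86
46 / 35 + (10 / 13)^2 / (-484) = 939779 / 715715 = 1.31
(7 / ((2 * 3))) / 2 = 7 / 12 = 0.58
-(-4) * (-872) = -3488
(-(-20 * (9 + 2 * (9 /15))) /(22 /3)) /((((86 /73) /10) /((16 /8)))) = 472.26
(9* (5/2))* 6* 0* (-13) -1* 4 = -4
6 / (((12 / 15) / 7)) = 105 / 2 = 52.50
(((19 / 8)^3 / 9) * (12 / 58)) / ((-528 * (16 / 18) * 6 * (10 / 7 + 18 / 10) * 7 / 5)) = -171475 / 7087128576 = -0.00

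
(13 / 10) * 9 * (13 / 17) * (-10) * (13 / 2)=-581.56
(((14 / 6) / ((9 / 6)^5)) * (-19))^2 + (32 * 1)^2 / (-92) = 22.95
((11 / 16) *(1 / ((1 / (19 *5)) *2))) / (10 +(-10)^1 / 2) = 209 / 32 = 6.53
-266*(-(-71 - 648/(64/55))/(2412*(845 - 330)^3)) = -668059/1317828762000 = -0.00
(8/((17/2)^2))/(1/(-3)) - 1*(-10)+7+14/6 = 16474/867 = 19.00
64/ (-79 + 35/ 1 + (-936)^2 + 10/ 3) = 96/ 1314083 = 0.00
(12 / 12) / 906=1 / 906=0.00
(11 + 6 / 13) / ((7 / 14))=298 / 13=22.92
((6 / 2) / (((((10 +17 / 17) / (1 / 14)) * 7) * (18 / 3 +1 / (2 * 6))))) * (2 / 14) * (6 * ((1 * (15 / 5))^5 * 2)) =52488 / 275429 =0.19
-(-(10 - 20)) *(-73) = 730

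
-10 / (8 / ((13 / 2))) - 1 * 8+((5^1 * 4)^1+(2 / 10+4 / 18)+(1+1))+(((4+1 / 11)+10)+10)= 120337 / 3960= 30.39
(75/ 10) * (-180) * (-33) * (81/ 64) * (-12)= -5412825/ 8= -676603.12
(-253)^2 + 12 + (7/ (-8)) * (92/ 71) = 9090821/ 142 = 64019.87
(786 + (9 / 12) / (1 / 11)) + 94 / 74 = 117737 / 148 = 795.52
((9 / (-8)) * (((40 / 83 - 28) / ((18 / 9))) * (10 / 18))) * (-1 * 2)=-2855 / 166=-17.20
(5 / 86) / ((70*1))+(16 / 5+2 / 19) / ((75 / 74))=27983269 / 8578500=3.26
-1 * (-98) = 98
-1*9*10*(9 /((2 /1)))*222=-89910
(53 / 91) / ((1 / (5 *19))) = 5035 / 91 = 55.33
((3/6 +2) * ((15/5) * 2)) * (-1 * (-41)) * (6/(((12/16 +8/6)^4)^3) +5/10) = 7344531471634672731/23841857910156250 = 308.05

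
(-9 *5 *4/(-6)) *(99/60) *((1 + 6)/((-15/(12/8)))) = -693/20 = -34.65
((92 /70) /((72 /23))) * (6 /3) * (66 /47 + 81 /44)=1183373 /434280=2.72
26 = 26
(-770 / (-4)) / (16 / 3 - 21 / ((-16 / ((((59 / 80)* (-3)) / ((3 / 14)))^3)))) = -591360000 / 4421650811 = -0.13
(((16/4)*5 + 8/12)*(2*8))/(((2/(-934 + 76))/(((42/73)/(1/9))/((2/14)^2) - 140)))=-1177688512/73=-16132719.34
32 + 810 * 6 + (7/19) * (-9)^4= 138875/19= 7309.21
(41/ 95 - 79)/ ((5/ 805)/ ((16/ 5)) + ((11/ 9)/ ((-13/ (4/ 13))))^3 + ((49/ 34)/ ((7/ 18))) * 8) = -1150148859098698368/ 434025973958713595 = -2.65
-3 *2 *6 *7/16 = -63/4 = -15.75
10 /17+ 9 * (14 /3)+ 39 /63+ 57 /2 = 51199 /714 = 71.71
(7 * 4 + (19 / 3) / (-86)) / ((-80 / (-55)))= 79255 / 4128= 19.20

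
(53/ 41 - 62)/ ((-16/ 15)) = 37335/ 656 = 56.91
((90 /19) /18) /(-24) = -5 /456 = -0.01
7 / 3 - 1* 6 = -11 / 3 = -3.67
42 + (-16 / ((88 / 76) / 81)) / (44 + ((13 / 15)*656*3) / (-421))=3233436 / 231253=13.98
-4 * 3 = -12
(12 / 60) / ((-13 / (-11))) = 11 / 65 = 0.17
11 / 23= 0.48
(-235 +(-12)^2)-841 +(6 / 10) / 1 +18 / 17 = -79079 / 85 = -930.34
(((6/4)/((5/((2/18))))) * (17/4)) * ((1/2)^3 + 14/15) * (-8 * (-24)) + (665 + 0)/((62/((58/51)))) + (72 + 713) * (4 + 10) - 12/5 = 435904808/39525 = 11028.58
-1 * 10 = -10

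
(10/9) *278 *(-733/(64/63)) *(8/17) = -3566045/34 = -104883.68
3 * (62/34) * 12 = 1116/17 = 65.65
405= 405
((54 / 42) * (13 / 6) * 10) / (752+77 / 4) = 156 / 4319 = 0.04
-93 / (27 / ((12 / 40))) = -31 / 30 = -1.03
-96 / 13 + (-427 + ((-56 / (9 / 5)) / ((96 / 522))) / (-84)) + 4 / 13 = -404411 / 936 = -432.06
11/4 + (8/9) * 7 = 323/36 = 8.97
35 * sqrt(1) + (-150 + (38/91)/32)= -167421/1456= -114.99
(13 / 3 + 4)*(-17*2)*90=-25500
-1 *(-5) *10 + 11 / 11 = 51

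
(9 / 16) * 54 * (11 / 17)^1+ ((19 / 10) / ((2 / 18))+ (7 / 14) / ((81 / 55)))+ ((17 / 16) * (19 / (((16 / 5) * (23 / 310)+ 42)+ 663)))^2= 19531262198733071261 / 526523803702191360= 37.09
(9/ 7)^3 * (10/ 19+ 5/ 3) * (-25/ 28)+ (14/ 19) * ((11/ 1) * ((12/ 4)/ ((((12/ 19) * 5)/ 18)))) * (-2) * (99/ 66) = -383164479/ 912380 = -419.96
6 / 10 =3 / 5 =0.60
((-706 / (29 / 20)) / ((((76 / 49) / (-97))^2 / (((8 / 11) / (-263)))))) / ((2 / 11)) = 79746261770 / 2753347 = 28963.39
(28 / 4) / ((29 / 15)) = 105 / 29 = 3.62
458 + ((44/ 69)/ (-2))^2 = 2181022/ 4761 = 458.10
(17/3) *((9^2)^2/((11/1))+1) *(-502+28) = -17652392/11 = -1604762.91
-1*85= -85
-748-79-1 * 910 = -1737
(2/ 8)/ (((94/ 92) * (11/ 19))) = 0.42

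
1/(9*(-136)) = -0.00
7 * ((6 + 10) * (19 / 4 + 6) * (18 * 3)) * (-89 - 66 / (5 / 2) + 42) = -23860872 / 5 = -4772174.40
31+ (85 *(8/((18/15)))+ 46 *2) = 2069/3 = 689.67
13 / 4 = 3.25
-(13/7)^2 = -3.45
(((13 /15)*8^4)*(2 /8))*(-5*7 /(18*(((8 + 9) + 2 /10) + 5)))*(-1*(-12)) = -931840 /999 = -932.77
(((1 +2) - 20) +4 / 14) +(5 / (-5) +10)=-7.71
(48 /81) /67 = 16 /1809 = 0.01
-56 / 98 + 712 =4980 / 7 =711.43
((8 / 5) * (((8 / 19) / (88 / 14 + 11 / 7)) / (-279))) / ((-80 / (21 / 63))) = 28 / 21866625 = 0.00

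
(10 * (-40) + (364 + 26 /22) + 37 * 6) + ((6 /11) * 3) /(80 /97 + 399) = 79855943 /426613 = 187.19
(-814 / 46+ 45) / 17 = 628 / 391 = 1.61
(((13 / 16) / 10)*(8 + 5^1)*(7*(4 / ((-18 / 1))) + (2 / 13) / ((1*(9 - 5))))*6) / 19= -923 / 1824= -0.51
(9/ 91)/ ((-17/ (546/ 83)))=-54/ 1411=-0.04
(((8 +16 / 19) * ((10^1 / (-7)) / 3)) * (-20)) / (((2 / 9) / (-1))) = -7200 / 19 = -378.95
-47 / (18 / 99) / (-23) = 517 / 46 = 11.24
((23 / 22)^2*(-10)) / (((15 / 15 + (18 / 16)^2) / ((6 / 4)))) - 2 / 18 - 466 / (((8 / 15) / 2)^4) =-372547333861 / 4042368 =-92160.67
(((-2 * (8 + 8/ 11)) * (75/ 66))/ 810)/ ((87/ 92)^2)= -677120/ 24727923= -0.03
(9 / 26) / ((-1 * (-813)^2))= -1 / 1909466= -0.00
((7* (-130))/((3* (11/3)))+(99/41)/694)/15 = -25892051/4694910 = -5.51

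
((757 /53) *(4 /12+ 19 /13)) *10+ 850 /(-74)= 18727825 /76479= 244.88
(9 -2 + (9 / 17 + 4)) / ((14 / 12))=168 / 17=9.88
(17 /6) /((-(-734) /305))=5185 /4404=1.18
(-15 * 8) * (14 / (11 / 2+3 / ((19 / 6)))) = -1824 / 7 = -260.57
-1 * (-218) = 218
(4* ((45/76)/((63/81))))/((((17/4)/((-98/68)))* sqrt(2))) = -2835* sqrt(2)/5491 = -0.73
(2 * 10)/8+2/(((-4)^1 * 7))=17/7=2.43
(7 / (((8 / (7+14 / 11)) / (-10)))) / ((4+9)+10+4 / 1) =-3185 / 1188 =-2.68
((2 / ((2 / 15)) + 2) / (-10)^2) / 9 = 17 / 900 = 0.02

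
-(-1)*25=25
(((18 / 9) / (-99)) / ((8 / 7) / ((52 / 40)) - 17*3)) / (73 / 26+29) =0.00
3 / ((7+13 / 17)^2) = 289 / 5808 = 0.05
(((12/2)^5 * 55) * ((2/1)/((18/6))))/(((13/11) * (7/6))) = 18817920/91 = 206790.33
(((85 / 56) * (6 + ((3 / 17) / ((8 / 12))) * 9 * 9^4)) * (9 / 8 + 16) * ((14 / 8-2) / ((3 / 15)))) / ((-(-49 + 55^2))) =606961375 / 3555328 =170.72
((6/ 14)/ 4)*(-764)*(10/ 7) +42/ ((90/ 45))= -4701/ 49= -95.94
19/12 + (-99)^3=-11643569/12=-970297.42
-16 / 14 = -8 / 7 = -1.14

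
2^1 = 2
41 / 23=1.78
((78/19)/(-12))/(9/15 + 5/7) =-455/1748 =-0.26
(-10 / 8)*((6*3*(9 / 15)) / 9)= -3 / 2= -1.50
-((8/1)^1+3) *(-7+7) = 0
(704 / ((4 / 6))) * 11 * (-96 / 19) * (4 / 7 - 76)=588791808 / 133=4427006.08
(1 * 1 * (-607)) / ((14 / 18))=-780.43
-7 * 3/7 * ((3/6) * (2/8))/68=-3/544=-0.01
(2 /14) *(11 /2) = 11 /14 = 0.79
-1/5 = -0.20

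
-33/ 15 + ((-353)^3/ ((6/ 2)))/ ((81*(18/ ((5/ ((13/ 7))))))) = -7698346457/ 284310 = -27077.30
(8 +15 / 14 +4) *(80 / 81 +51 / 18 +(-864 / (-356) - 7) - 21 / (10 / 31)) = -20684551 / 24030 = -860.78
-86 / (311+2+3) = -43 / 158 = -0.27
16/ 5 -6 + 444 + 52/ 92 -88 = 40683/ 115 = 353.77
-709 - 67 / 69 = -48988 / 69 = -709.97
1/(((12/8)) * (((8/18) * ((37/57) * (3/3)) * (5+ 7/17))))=2907/6808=0.43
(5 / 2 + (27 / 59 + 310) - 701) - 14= -47441 / 118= -402.04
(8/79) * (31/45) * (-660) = -10912/237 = -46.04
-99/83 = -1.19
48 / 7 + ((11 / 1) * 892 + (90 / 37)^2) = 94150808 / 9583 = 9824.77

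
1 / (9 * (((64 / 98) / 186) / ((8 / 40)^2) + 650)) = 1519 / 8887350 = 0.00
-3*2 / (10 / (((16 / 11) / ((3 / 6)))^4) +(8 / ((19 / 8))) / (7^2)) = -2928672768 / 101708287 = -28.79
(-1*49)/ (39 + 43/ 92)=-4508/ 3631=-1.24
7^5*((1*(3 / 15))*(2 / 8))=16807 / 20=840.35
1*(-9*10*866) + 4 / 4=-77939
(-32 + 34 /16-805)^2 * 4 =2788065.06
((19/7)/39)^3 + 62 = 1261484713/20346417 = 62.00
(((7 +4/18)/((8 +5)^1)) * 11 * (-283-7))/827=-15950/7443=-2.14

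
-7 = -7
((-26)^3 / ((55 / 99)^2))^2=2026796406336 / 625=3242874250.14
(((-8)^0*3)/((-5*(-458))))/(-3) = -1/2290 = -0.00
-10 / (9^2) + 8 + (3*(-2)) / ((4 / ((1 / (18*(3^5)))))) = 22967 / 2916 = 7.88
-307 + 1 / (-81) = -24868 / 81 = -307.01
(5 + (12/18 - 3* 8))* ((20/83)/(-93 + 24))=1100/17181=0.06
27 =27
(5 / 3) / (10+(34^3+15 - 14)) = 1 / 23589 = 0.00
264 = 264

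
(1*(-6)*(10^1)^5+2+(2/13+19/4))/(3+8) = -2836331/52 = -54544.83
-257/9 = -28.56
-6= -6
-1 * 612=-612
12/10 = 6/5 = 1.20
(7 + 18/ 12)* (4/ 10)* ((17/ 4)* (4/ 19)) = 289/ 95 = 3.04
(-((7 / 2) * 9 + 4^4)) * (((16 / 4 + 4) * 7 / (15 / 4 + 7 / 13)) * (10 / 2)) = -4186000 / 223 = -18771.30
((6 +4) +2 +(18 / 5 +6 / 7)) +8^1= 856 / 35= 24.46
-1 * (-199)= 199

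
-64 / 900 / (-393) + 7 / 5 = 123811 / 88425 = 1.40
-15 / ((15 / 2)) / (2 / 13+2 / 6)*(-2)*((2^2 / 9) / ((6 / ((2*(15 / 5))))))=208 / 57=3.65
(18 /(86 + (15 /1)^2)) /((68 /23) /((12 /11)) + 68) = 1242 /1517369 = 0.00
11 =11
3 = 3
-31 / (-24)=31 / 24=1.29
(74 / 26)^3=50653 / 2197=23.06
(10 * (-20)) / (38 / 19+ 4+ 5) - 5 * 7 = -585 / 11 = -53.18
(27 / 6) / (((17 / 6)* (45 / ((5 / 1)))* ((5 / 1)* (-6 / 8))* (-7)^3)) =4 / 29155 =0.00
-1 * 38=-38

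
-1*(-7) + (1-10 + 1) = -1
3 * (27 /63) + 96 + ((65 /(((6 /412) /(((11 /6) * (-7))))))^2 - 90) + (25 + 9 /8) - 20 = 14882320113431 /4536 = 3280934769.27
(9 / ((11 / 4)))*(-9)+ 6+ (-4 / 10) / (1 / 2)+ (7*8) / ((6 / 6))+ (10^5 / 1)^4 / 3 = 5500000000000000005238 / 165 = 33333333333333333365.08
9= 9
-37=-37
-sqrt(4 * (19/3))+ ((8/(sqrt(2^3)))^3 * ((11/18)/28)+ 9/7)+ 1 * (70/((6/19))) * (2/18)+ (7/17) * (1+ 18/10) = -2 * sqrt(57)/3+ 22 * sqrt(2)/63+ 434852/16065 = 22.53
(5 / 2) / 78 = 5 / 156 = 0.03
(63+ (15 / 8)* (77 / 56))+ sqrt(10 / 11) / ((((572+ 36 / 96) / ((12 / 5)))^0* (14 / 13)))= 13* sqrt(110) / 154+ 4197 / 64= 66.46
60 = 60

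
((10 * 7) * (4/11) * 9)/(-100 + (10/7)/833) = -1469412/641399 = -2.29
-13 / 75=-0.17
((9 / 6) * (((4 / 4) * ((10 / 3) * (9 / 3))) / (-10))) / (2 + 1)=-1 / 2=-0.50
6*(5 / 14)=15 / 7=2.14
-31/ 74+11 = 783/ 74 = 10.58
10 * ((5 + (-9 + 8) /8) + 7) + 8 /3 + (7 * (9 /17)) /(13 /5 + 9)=720191 /5916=121.74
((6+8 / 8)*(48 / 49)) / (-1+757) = 4 / 441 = 0.01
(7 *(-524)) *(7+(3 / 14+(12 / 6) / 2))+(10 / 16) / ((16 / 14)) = -30129.45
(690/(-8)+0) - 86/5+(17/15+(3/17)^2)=-1773631/17340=-102.29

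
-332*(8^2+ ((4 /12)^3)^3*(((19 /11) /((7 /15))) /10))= -10734429010 /505197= -21248.01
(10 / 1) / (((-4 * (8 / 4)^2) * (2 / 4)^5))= -20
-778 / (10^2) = -7.78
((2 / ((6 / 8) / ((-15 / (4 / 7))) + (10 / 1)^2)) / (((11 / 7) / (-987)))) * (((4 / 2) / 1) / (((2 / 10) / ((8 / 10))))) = -3869040 / 38489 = -100.52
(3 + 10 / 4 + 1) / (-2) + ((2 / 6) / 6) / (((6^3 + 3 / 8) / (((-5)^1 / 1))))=-202607 / 62316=-3.25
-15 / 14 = -1.07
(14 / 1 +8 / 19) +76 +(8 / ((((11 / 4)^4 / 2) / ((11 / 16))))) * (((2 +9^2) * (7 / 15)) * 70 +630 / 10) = 47343046 / 75867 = 624.03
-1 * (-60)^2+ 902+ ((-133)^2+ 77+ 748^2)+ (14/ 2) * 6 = 574614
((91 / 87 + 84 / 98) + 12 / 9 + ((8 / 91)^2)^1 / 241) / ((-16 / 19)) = -3558976013 / 926014544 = -3.84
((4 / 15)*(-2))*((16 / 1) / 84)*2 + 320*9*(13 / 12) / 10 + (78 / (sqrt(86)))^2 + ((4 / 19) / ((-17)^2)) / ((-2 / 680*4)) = 1673359414 / 4375035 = 382.48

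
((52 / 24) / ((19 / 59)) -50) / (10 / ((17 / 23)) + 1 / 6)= -83861 / 26543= -3.16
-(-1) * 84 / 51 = 28 / 17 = 1.65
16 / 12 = 4 / 3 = 1.33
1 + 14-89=-74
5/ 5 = 1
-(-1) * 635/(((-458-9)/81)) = -51435/467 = -110.14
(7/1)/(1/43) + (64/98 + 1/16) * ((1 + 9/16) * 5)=3845869/12544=306.59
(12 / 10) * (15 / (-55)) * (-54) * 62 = 60264 / 55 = 1095.71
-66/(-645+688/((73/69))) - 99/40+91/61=-13.43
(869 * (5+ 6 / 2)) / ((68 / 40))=69520 / 17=4089.41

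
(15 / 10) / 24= 1 / 16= 0.06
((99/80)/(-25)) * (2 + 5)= -693/2000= -0.35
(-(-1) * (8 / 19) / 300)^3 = 8 / 2893640625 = 0.00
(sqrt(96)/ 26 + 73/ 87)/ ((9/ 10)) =1.35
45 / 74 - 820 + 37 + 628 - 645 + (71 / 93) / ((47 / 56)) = -258272281 / 323454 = -798.48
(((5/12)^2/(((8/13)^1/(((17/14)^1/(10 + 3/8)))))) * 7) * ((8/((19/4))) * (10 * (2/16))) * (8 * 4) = 221000/14193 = 15.57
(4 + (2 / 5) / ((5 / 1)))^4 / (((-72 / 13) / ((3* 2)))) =-117263484 / 390625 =-300.19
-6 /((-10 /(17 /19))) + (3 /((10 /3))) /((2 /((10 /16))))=2487 /3040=0.82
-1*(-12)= 12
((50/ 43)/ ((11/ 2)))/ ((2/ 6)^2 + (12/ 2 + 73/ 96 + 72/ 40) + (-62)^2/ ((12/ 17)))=144000/ 3715058831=0.00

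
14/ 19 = 0.74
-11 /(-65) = 11 /65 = 0.17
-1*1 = -1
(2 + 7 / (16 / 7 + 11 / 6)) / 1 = 640 / 173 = 3.70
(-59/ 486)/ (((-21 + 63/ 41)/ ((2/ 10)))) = 2419/ 1939140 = 0.00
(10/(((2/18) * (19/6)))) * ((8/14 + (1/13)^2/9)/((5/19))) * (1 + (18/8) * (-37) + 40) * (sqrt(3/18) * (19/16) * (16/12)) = -115729 * sqrt(6)/168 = -1687.36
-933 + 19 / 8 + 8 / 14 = -52083 / 56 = -930.05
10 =10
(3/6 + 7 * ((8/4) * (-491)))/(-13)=13747/26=528.73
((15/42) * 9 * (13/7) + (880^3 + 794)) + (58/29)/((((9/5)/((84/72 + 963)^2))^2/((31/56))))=6089957575022459569/20575296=295983959357.01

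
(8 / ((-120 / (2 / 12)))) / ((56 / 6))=-1 / 840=-0.00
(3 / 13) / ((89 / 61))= 183 / 1157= 0.16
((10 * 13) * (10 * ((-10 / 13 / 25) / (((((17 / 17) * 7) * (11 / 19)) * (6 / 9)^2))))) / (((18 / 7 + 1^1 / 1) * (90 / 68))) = -1292 / 275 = -4.70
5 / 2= 2.50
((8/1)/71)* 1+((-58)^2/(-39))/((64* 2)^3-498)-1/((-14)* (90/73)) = 29708262539/174169047780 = 0.17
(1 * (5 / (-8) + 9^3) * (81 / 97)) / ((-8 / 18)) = -4247883 / 3104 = -1368.52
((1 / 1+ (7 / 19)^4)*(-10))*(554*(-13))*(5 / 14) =23896596100 / 912247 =26195.31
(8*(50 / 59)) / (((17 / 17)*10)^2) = 4 / 59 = 0.07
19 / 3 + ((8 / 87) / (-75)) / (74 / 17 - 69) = 45416311 / 7170975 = 6.33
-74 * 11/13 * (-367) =298738/13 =22979.85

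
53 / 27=1.96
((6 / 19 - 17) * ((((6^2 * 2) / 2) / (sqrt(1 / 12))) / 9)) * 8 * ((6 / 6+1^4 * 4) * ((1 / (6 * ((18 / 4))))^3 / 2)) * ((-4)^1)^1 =202880 * sqrt(3) / 373977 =0.94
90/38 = 45/19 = 2.37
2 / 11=0.18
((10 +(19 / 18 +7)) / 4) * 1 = 325 / 72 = 4.51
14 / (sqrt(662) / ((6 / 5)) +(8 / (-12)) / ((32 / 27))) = 18144 / 1058471 +26880 * sqrt(662) / 1058471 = 0.67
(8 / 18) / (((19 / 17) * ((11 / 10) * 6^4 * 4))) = 85 / 1218888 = 0.00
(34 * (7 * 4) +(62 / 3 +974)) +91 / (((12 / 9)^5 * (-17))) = 1945.40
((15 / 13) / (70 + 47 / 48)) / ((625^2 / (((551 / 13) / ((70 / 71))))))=2816712 / 1574406640625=0.00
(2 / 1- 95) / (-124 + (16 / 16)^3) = 31 / 41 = 0.76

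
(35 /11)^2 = 1225 /121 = 10.12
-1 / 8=-0.12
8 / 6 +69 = 211 / 3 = 70.33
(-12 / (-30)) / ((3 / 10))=4 / 3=1.33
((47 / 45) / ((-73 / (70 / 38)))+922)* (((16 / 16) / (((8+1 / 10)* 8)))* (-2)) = -57544985 / 2022246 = -28.46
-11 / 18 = -0.61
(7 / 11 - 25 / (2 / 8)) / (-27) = 1093 / 297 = 3.68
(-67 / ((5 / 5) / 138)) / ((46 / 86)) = -17286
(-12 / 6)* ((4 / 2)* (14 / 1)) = -56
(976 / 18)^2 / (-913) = -238144 / 73953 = -3.22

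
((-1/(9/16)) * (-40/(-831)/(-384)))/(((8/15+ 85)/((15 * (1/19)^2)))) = 125/1154665359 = 0.00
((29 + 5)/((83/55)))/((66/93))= 2635/83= 31.75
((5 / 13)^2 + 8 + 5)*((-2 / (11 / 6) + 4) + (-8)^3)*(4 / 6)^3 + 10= -9003970 / 4563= -1973.26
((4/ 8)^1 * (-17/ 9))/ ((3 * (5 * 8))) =-17/ 2160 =-0.01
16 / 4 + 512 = 516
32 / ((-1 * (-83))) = 32 / 83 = 0.39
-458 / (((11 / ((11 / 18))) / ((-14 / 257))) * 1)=3206 / 2313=1.39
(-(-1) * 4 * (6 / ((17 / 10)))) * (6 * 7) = 10080 / 17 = 592.94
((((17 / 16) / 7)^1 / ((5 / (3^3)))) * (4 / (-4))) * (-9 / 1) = 4131 / 560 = 7.38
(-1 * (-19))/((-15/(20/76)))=-1/3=-0.33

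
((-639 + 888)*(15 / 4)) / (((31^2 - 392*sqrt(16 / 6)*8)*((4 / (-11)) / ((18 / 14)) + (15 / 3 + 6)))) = -115958304*sqrt(6) / 16107126941 - 213206499 / 64428507764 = -0.02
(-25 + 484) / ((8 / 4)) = 459 / 2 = 229.50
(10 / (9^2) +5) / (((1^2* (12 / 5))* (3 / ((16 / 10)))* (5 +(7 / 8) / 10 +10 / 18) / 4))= 265600 / 329103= 0.81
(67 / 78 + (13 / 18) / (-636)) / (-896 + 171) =-127667 / 107897400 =-0.00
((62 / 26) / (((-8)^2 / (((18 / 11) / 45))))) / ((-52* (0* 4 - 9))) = 31 / 10707840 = 0.00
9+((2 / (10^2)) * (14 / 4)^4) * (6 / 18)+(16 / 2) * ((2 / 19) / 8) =460819 / 45600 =10.11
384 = 384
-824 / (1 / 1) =-824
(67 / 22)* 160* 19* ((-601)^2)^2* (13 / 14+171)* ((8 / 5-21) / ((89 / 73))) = -22645763283643436067128 / 6853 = -3304503616466282805.65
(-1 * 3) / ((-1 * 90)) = 1 / 30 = 0.03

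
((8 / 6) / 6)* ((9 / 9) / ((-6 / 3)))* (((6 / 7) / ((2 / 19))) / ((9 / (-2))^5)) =608 / 1240029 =0.00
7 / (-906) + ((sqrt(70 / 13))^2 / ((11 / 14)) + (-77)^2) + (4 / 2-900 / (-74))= 28522230049 / 4793646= 5950.01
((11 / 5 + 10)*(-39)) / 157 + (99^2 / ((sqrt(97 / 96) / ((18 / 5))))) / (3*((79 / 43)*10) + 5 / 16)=-2379 / 785 + 485502336*sqrt(582) / 18495475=630.24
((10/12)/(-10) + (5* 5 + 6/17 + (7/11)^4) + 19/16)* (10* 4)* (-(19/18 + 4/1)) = -144709913075/26880876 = -5383.38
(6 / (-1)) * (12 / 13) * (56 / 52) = -1008 / 169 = -5.96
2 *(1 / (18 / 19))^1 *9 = 19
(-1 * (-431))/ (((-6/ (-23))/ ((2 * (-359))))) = -3558767/ 3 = -1186255.67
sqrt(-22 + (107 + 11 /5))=2 * sqrt(545) /5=9.34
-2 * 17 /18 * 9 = -17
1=1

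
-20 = -20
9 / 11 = 0.82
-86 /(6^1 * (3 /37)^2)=-58867 /27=-2180.26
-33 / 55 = -3 / 5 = -0.60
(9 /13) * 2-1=5 /13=0.38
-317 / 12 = -26.42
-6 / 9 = -2 / 3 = -0.67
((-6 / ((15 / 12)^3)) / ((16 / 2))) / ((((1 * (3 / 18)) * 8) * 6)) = -6 / 125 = -0.05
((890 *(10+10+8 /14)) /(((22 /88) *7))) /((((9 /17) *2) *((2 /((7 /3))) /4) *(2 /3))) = 484160 /7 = 69165.71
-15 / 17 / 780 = -0.00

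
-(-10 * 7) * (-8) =-560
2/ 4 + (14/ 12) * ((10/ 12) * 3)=41/ 12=3.42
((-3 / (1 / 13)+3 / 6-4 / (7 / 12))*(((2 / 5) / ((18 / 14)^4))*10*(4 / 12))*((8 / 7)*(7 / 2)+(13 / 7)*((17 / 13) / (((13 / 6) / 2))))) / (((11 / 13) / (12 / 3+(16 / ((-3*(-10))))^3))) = -99055423936 / 146146275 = -677.78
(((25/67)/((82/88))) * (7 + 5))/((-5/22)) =-58080/2747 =-21.14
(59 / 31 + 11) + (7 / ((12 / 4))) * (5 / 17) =21485 / 1581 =13.59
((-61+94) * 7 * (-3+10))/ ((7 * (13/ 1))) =231/ 13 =17.77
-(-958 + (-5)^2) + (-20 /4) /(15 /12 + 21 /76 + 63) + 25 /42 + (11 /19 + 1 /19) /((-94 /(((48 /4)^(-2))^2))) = 12362499507773 /13242918528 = 933.52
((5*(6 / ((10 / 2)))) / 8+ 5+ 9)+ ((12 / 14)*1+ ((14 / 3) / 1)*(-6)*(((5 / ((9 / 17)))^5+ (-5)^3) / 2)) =-1736405619587 / 1653372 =-1050220.77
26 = 26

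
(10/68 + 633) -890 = -8733/34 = -256.85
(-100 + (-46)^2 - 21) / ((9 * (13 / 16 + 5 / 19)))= 202160 / 981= 206.08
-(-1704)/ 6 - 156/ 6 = 258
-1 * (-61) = 61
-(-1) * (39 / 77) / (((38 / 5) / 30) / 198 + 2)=0.25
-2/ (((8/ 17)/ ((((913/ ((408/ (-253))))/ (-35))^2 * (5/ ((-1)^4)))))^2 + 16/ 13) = -1.62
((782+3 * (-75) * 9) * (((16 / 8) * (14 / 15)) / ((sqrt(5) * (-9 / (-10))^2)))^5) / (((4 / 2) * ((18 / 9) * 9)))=-136911919513600 * sqrt(5) / 7625597484987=-40.15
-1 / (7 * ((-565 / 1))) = 1 / 3955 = 0.00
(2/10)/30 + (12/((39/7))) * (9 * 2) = 75613/1950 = 38.78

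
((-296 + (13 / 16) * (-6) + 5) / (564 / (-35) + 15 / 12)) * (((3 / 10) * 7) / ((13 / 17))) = 5915133 / 108212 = 54.66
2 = 2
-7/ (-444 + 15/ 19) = 19/ 1203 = 0.02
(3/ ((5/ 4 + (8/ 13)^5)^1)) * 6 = 26733096/ 1987537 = 13.45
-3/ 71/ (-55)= 3/ 3905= 0.00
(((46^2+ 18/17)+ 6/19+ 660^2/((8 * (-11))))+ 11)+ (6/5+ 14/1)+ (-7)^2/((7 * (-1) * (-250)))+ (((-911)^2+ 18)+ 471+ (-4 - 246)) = 827353.60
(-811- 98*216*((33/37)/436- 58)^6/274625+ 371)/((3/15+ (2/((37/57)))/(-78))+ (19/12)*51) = -5251441606679573174923310481791496163/144833005179896942171631172800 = -36258597.27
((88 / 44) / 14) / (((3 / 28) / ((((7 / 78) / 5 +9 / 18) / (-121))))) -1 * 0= -404 / 70785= -0.01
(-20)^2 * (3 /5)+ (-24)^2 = 816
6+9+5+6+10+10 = 46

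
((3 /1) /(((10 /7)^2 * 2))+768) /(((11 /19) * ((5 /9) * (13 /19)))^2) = 147541225977 /9295000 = 15873.18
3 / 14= 0.21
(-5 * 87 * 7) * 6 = -18270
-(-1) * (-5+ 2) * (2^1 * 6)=-36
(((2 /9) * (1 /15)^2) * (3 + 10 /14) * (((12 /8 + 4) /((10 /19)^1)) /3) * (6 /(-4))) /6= -2717 /850500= -0.00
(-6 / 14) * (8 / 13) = -24 / 91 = -0.26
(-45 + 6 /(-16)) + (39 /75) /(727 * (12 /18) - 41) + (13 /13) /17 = -205068521 /4525400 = -45.32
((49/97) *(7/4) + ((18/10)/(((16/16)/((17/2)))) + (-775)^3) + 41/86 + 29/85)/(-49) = 94303141064481/9926980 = 9499680.78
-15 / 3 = -5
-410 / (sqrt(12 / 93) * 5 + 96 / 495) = 16777200 / 672689-27905625 * sqrt(31) / 672689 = -206.03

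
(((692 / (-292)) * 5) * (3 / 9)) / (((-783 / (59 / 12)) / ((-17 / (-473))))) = 867595 / 973303452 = 0.00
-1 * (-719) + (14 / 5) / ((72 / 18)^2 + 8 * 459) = 6629187 / 9220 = 719.00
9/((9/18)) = 18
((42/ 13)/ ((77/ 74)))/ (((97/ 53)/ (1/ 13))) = 23532/ 180323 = 0.13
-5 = -5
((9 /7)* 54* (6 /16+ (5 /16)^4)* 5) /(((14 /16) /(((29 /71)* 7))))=887957235 /2035712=436.19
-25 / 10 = -5 / 2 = -2.50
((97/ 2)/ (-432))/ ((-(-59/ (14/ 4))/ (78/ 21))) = -0.02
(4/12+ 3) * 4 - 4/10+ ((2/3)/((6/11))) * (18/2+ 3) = 138/5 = 27.60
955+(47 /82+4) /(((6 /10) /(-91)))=261.40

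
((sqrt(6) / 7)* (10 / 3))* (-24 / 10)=-8* sqrt(6) / 7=-2.80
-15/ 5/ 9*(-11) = 11/ 3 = 3.67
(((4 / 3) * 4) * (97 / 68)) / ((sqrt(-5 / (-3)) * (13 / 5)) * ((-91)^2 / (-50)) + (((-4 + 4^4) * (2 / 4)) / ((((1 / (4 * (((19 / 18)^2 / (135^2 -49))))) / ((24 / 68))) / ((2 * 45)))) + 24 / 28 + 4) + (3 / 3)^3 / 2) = -0.01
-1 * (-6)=6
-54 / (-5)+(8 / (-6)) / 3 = 466 / 45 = 10.36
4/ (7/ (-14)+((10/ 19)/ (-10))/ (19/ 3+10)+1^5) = 7448/ 925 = 8.05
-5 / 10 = -1 / 2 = -0.50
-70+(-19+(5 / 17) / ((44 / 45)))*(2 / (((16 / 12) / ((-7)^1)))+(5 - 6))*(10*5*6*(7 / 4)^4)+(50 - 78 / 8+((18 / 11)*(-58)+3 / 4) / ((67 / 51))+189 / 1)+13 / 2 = 3881934095013 / 6414848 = 605148.26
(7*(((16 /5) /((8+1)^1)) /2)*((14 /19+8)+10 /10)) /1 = 2072 /171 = 12.12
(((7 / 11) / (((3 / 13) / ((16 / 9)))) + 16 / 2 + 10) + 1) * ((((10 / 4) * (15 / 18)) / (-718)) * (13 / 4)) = -2307175 / 10235808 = -0.23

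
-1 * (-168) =168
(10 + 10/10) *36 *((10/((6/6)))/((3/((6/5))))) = 1584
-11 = -11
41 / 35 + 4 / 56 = 87 / 70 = 1.24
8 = 8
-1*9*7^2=-441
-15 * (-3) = 45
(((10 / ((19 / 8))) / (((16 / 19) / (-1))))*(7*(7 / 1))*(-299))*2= 146510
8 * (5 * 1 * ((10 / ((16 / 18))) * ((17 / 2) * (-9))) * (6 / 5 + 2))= -110160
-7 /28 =-1 /4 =-0.25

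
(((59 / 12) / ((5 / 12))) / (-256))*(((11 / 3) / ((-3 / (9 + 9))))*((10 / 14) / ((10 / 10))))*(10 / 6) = 1.21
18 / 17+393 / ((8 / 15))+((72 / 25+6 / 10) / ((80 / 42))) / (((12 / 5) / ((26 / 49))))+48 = 37429677 / 47600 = 786.34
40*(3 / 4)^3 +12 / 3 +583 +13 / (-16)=9649 / 16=603.06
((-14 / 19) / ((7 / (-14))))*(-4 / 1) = -5.89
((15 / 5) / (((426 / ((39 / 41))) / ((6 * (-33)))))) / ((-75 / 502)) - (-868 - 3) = 64033099 / 72775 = 879.88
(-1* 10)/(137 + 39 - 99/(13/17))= -26/121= -0.21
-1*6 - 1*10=-16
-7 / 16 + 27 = 425 / 16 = 26.56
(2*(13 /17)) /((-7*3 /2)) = -52 /357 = -0.15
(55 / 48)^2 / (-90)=-605 / 41472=-0.01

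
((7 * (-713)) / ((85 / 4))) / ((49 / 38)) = -108376 / 595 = -182.14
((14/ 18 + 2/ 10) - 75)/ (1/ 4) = -13324/ 45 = -296.09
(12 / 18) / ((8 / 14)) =7 / 6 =1.17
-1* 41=-41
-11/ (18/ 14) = -77/ 9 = -8.56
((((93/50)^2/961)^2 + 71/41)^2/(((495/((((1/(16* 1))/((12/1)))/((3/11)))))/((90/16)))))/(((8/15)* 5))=196917009898529041/806880000000000000000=0.00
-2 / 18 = -1 / 9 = -0.11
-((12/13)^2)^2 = -20736/28561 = -0.73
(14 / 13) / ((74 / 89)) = 623 / 481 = 1.30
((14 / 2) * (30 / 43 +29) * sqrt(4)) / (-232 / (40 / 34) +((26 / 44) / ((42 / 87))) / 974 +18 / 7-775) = -3830897840 / 8934184863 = -0.43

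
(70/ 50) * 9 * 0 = 0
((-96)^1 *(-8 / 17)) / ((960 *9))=4 / 765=0.01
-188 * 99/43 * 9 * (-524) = 87774192/43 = 2041260.28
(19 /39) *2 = 0.97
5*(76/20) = 19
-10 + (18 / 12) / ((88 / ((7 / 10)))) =-17579 / 1760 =-9.99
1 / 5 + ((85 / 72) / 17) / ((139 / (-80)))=1001 / 6255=0.16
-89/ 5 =-17.80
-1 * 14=-14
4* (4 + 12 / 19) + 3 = 409 / 19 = 21.53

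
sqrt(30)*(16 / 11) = 16*sqrt(30) / 11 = 7.97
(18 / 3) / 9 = 0.67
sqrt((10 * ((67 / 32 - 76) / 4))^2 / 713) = 11825 * sqrt(713) / 45632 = 6.92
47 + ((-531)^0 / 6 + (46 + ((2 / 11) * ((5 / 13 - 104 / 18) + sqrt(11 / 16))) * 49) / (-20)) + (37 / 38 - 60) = -12.13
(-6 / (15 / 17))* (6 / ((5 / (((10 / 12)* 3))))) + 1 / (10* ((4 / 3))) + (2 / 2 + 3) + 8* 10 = 2547 / 40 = 63.68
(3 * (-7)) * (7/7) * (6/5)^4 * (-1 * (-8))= -217728/625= -348.36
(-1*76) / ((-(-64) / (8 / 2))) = -19 / 4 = -4.75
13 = 13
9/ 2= 4.50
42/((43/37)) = 1554/43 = 36.14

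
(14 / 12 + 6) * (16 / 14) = 172 / 21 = 8.19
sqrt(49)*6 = 42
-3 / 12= -1 / 4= -0.25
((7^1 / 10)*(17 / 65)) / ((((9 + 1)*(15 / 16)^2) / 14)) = 106624 / 365625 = 0.29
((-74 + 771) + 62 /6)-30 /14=14809 /21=705.19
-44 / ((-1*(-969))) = -44 / 969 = -0.05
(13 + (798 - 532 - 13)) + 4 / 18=2396 / 9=266.22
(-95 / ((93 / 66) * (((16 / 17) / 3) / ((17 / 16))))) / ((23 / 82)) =-37146615 / 45632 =-814.05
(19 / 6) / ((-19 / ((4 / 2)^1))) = -1 / 3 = -0.33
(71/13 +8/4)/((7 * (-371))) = -97/33761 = -0.00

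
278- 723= -445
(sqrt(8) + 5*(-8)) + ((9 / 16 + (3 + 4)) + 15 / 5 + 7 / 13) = -6011 / 208 + 2*sqrt(2) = -26.07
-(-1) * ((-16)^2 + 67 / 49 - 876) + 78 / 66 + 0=-332806 / 539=-617.45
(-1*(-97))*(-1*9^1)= -873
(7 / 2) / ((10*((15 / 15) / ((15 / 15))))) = 7 / 20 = 0.35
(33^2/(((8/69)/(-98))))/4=-3681909/16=-230119.31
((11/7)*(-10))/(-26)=55/91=0.60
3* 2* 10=60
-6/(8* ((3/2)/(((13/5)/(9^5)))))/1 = -13/590490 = -0.00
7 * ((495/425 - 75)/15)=-14644/425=-34.46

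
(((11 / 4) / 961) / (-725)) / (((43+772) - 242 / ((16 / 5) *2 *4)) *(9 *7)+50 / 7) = -1232 / 15842798422375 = -0.00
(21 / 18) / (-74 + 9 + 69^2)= 7 / 28176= 0.00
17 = 17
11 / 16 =0.69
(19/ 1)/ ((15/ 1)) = 19/ 15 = 1.27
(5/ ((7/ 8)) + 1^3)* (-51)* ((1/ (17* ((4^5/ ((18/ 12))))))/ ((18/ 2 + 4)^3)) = -423/ 31496192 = -0.00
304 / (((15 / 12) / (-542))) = -659072 / 5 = -131814.40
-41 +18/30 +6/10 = -199/5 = -39.80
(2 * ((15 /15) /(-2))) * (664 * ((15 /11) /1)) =-9960 /11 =-905.45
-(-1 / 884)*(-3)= -3 / 884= -0.00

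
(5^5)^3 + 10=30517578135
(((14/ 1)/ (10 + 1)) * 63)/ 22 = 441/ 121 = 3.64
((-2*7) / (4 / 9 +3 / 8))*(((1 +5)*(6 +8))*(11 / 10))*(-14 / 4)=1629936 / 295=5525.21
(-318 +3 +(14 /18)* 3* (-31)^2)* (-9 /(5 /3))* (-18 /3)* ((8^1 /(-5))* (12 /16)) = -1873368 /25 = -74934.72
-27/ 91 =-0.30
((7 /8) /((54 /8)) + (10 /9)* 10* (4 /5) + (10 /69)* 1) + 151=160.16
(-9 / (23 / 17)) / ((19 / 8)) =-1224 / 437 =-2.80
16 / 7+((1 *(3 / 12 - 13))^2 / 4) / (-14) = -79 / 128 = -0.62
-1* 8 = -8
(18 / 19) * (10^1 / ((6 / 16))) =480 / 19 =25.26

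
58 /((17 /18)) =1044 /17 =61.41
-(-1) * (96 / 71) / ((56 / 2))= 24 / 497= 0.05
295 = 295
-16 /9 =-1.78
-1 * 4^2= -16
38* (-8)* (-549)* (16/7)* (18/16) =3004128/7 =429161.14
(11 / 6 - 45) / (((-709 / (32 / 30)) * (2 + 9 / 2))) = 4144 / 414765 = 0.01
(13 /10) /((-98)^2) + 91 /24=546247 /144060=3.79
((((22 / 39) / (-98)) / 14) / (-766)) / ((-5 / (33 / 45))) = -121 / 1537017300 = -0.00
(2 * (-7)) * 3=-42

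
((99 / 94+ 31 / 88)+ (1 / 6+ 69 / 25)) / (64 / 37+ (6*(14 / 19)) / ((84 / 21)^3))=2.41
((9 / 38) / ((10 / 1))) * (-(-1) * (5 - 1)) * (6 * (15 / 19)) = 162 / 361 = 0.45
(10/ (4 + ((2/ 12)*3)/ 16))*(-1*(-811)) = 259520/ 129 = 2011.78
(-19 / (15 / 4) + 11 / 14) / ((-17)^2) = -899 / 60690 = -0.01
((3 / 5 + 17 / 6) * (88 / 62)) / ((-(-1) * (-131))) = -2266 / 60915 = -0.04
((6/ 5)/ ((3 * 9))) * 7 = 14/ 45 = 0.31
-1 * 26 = -26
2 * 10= 20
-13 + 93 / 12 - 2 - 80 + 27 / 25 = -8617 / 100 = -86.17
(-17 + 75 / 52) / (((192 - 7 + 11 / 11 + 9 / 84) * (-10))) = 5663 / 677430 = 0.01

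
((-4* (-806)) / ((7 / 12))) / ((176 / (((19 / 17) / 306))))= 7657 / 66759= 0.11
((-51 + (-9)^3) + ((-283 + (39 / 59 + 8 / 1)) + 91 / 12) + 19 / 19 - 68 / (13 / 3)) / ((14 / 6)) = -9769567 / 21476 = -454.91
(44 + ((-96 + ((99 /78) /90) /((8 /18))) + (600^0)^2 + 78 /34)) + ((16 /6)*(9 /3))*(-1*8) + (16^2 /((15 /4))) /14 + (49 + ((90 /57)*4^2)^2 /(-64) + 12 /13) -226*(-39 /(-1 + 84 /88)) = -25998986267747 /134032080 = -193975.85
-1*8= -8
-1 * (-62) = 62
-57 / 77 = -0.74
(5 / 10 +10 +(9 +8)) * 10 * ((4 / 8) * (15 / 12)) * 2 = 1375 / 4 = 343.75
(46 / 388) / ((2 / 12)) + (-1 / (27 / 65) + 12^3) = 4521190 / 2619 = 1726.30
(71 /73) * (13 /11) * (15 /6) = 4615 /1606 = 2.87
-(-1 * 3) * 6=18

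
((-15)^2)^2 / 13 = 50625 / 13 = 3894.23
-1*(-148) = 148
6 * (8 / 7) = 6.86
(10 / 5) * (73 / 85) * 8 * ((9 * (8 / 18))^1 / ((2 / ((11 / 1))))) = 25696 / 85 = 302.31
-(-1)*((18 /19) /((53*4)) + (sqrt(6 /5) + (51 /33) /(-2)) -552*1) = -551.67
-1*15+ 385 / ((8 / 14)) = 2635 / 4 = 658.75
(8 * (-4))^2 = 1024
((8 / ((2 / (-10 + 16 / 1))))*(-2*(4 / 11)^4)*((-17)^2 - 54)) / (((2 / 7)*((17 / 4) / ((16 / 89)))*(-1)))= 29.20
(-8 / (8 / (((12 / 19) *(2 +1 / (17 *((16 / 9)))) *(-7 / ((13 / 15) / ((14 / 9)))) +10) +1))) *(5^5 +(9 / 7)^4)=161860017201 / 10081799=16054.68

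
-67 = -67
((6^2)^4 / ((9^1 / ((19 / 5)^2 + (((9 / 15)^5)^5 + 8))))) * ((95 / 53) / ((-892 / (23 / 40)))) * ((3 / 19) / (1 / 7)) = -18838124468446595038046208 / 3522336483001708984375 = -5348.19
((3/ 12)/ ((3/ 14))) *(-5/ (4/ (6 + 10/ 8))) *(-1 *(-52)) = -13195/ 24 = -549.79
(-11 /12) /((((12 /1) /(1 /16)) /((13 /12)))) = -143 /27648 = -0.01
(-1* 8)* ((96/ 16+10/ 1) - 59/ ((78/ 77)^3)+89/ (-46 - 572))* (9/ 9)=1999328533/ 6109857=327.23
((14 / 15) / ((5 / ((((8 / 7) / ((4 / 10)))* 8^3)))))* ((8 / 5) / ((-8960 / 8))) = -1024 / 2625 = -0.39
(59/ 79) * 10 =590/ 79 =7.47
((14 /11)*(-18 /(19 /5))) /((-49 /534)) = 96120 /1463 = 65.70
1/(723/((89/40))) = 89/28920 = 0.00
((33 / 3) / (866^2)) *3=33 / 749956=0.00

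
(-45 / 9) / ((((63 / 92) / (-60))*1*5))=87.62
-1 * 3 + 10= 7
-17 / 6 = -2.83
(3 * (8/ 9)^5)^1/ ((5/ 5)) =32768/ 19683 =1.66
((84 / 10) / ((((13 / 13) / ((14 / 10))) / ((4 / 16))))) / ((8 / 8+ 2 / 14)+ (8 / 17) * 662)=17493 / 1860400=0.01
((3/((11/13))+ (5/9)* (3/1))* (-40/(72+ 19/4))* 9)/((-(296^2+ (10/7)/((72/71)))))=0.00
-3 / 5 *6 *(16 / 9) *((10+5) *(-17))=1632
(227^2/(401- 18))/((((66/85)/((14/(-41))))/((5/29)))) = -153298775/15027771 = -10.20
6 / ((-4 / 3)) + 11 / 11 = -7 / 2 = -3.50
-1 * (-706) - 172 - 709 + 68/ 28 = -1208/ 7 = -172.57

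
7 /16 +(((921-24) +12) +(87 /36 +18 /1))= 44633 /48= 929.85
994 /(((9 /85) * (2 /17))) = 718165 /9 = 79796.11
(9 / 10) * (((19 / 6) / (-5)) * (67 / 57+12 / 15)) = -563 / 500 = -1.13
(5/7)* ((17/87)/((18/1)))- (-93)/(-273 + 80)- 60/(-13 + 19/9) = 74582833/14809662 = 5.04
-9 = -9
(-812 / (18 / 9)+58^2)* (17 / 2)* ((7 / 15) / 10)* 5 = 58667 / 10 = 5866.70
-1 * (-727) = 727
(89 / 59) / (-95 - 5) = -89 / 5900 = -0.02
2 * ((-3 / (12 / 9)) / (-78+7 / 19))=171 / 2950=0.06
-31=-31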